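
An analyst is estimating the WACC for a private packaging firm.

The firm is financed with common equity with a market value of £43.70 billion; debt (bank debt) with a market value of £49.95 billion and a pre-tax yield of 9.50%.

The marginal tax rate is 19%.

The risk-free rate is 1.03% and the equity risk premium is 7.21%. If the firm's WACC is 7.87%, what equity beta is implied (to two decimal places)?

0.98

Total capital V = 43.7 + 49.95 = 93.65.
Equity weight = 43.7/93.65 = 0.4666.
Bank debt weight = 49.95/93.65 = 0.5334.
Debt contribution = 0.5334 × 9.5% × (1 − 19%) = 4.1043%.
Required equity contribution = 7.87% − 4.1043% = 3.7657%  ⇒  Re = 8.0700%.
CAPM: 8.0700% = 1.03% + β × 7.21%  ⇒  β = 0.9764.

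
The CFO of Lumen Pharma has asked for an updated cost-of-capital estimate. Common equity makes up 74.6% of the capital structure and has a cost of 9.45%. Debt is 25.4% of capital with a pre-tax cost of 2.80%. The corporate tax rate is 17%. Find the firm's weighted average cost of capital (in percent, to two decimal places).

After-tax cost of debt = 2.8% × (1 − 17%) = 2.3240%.
WACC = 0.746 × 9.4500% + 0.254 × 2.3240% = 7.6400%.

7.64%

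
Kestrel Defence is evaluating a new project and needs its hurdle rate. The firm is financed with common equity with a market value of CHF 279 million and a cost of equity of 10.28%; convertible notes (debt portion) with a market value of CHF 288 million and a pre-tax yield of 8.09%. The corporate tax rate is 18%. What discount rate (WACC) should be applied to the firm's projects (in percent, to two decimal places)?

Total capital V = 279 + 288 = 567.
Equity: weight = 279/567 = 0.4921; cost = 10.28%.
Convertible notes (debt portion): weight = 288/567 = 0.5079; after-tax cost = 8.09% × (1 − 18%) = 6.6338%.
WACC = 0.4921 × 10.2800% + 0.5079 × 6.6338% = 8.4280%.

8.43%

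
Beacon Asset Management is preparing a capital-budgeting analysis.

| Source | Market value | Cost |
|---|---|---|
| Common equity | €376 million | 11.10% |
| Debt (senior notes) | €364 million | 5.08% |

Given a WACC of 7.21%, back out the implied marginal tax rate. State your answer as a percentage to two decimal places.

Total capital V = 376 + 364 = 740.
Equity weight = 376/740 = 0.5081.
Senior notes weight = 364/740 = 0.4919.
Equity contribution = 0.5081 × 11.1% = 5.6400%.
Debt contribution must be 7.21% − 5.6400% = 1.5700%.
0.4919 × 5.08% × (1 − T) = 1.5700%  ⇒  (1 − T) = 0.6283.
T = 37.1701%.

37.17%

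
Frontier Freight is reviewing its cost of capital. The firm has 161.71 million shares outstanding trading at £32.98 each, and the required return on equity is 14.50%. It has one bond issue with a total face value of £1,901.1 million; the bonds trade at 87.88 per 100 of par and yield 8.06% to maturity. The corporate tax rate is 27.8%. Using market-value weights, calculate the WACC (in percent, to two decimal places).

Market value of equity E = 32.98 × 161.71m = 5333.1958m. Market value of debt D = 1901.1m × 87.88/100 = 1670.68668m.
Total capital V = 5333.1958 + 1670.68668 = 7003.88248.
Equity: weight = 5333.1958/7003.88248 = 0.7615; cost = 14.5%.
Bonds outstanding: weight = 1670.68668/7003.88248 = 0.2385; after-tax cost = 8.06% × (1 − 27.8%) = 5.8193%.
WACC = 0.7615 × 14.5000% + 0.2385 × 5.8193% = 12.4293%.

12.43%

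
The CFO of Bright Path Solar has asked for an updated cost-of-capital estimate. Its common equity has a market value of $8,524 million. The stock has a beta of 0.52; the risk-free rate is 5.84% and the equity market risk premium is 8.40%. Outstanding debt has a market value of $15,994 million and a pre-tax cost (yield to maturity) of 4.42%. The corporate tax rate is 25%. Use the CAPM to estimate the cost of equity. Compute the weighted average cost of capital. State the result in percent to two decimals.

5.71%

Cost of equity via CAPM: Re = 5.84% + 0.52 × 8.4% = 10.2080%.
Total capital V = 8524 + 15994 = 24518.
Equity: weight = 8524/24518 = 0.3477; cost = 10.208%.
Debt: weight = 15994/24518 = 0.6523; after-tax cost = 4.42% × (1 − 25%) = 3.3150%.
WACC = 0.3477 × 10.2080% + 0.6523 × 3.3150% = 5.7114%.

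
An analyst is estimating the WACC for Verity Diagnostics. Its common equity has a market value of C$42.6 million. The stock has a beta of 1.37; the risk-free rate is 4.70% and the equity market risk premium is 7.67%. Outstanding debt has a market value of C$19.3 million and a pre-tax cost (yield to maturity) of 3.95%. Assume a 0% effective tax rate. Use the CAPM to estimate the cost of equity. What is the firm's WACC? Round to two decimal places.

11.70%

Cost of equity via CAPM: Re = 4.7% + 1.37 × 7.67% = 15.2079%.
Total capital V = 42.6 + 19.3 = 61.9.
Equity: weight = 42.6/61.9 = 0.6882; cost = 15.2079%.
Debt: weight = 19.3/61.9 = 0.3118; after-tax cost = 3.95% × (1 − 0%) = 3.9500%.
WACC = 0.6882 × 15.2079% + 0.3118 × 3.9500% = 11.6978%.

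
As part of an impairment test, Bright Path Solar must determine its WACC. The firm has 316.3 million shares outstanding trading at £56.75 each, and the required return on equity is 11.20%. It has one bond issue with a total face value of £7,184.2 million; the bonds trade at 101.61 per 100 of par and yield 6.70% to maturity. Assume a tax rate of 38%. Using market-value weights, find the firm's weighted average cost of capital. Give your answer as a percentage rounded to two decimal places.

Market value of equity E = 56.75 × 316.3m = 17950.025m. Market value of debt D = 7184.2m × 101.61/100 = 7299.86562m.
Total capital V = 17950.025 + 7299.86562 = 25249.89062.
Equity: weight = 17950.025/25249.89062 = 0.7109; cost = 11.2%.
Bonds outstanding: weight = 7299.86562/25249.89062 = 0.2891; after-tax cost = 6.7% × (1 − 38%) = 4.1540%.
WACC = 0.7109 × 11.2000% + 0.2891 × 4.1540% = 9.1630%.

9.16%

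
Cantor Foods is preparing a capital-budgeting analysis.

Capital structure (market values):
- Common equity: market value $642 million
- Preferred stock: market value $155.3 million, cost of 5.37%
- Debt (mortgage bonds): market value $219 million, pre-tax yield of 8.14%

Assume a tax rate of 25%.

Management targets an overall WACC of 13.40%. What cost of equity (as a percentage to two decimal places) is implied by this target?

17.83%

Total capital V = 642 + 155.3 + 219 = 1016.3.
Equity weight = 642/1016.3 = 0.6317.
Preferred weight = 155.3/1016.3 = 0.1528.
Mortgage bonds weight = 219/1016.3 = 0.2155.
Debt contribution = 0.2155 × 8.14% × (1 − 25%) = 1.3156%.
Preferred contribution = 0.1528 × 5.37% = 0.8206%.
Required equity contribution = 13.4% − 2.1361% = 11.2639%.
Re = 11.2639% / 0.6317 = 17.8309%.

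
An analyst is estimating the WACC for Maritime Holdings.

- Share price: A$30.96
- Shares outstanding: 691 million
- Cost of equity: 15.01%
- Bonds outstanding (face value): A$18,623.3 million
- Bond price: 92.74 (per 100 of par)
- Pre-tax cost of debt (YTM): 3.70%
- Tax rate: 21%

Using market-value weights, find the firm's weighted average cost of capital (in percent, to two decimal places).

9.61%

Market value of equity E = 30.96 × 691m = 21393.36m. Market value of debt D = 18623.3m × 92.74/100 = 17271.24842m.
Total capital V = 21393.36 + 17271.24842 = 38664.60842.
Equity: weight = 21393.36/38664.60842 = 0.5533; cost = 15.01%.
Bonds outstanding: weight = 17271.24842/38664.60842 = 0.4467; after-tax cost = 3.7% × (1 − 21%) = 2.9230%.
WACC = 0.5533 × 15.0100% + 0.4467 × 2.9230% = 9.6108%.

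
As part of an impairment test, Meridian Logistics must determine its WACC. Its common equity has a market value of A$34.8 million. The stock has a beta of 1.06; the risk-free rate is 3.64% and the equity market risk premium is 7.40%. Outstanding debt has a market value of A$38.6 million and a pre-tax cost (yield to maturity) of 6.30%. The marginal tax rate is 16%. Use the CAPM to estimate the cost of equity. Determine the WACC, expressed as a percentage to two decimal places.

8.23%

Cost of equity via CAPM: Re = 3.64% + 1.06 × 7.4% = 11.4840%.
Total capital V = 34.8 + 38.6 = 73.4.
Equity: weight = 34.8/73.4 = 0.4741; cost = 11.484%.
Debt: weight = 38.6/73.4 = 0.5259; after-tax cost = 6.3% × (1 − 16%) = 5.2920%.
WACC = 0.4741 × 11.4840% + 0.5259 × 5.2920% = 8.2277%.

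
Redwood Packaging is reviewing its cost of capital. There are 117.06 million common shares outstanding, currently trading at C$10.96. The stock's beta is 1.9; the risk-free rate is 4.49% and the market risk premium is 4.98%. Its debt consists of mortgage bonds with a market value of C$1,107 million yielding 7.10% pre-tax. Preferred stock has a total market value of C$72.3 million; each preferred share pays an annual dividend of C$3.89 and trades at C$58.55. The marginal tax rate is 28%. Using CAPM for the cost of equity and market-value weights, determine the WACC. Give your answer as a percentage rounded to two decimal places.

Cost of equity via CAPM: Re = 4.49% + 1.9 × 4.98% = 13.9520%.
Cost of preferred: Rp = 3.89 / 58.55 = 6.6439%.
Market value of equity E = 10.96 × 117.06m = 1282.9776m.
Total capital V = 1282.9776 + 72.3 + 1107 = 2462.2776.
Equity: weight = 1282.9776/2462.2776 = 0.5211; cost = 13.952%.
Preferred: weight = 72.3/2462.2776 = 0.0294; cost = 6.6439%.
Mortgage bonds: weight = 1107/2462.2776 = 0.4496; after-tax cost = 7.1% × (1 − 28%) = 5.1120%.
WACC = 0.5211 × 13.9520% + 0.0294 × 6.6439% + 0.4496 × 5.1120% = 9.7631%.

9.76%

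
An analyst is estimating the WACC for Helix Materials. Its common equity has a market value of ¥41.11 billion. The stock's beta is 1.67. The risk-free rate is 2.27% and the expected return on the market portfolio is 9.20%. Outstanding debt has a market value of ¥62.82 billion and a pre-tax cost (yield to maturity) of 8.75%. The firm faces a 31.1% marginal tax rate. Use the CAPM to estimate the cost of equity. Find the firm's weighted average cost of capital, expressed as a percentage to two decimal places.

Market risk premium = 9.2% − 2.27% = 6.93%.
Cost of equity via CAPM: Re = 2.27% + 1.67 × 6.93% = 13.8431%.
Total capital V = 41.11 + 62.82 = 103.93.
Equity: weight = 41.11/103.93 = 0.3956; cost = 13.8431%.
Debt: weight = 62.82/103.93 = 0.6044; after-tax cost = 8.75% × (1 − 31.1%) = 6.0288%.
WACC = 0.3956 × 13.8431% + 0.6044 × 6.0288% = 9.1198%.

9.12%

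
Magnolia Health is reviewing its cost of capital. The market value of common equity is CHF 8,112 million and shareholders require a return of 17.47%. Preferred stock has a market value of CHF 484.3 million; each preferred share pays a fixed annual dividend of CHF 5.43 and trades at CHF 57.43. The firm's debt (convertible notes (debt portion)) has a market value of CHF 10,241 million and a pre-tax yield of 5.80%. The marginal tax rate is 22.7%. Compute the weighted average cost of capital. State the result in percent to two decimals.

10.20%

Cost of preferred: Rp = 5.43 / 57.43 = 9.4550%.
Total capital V = 8112 + 484.3 + 10241 = 18837.3.
Equity: weight = 8112/18837.3 = 0.4306; cost = 17.47%.
Preferred: weight = 484.3/18837.3 = 0.0257; cost = 9.455%.
Convertible notes (debt portion): weight = 10241/18837.3 = 0.5437; after-tax cost = 5.8% × (1 − 22.7%) = 4.4834%.
WACC = 0.4306 × 17.4700% + 0.0257 × 9.4550% + 0.5437 × 4.4834% = 10.2037%.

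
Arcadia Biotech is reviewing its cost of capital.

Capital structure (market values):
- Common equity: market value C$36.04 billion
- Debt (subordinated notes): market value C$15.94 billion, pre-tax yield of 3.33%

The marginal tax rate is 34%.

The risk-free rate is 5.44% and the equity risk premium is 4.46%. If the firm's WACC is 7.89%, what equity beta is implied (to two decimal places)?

1.11

Total capital V = 36.04 + 15.94 = 51.98.
Equity weight = 36.04/51.98 = 0.6933.
Subordinated notes weight = 15.94/51.98 = 0.3067.
Debt contribution = 0.3067 × 3.33% × (1 − 34%) = 0.6740%.
Required equity contribution = 7.89% − 0.6740% = 7.2160%  ⇒  Re = 10.4076%.
CAPM: 10.4076% = 5.44% + β × 4.46%  ⇒  β = 1.1138.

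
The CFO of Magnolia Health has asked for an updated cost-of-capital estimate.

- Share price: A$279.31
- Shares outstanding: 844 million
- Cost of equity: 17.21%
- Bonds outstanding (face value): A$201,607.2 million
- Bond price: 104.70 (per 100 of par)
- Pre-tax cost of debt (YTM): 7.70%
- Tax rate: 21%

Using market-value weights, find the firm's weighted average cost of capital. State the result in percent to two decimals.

11.95%

Market value of equity E = 279.31 × 844m = 235737.64m. Market value of debt D = 201607.2m × 104.7/100 = 211082.7384m.
Total capital V = 235737.64 + 211082.7384 = 446820.3784.
Equity: weight = 235737.64/446820.3784 = 0.5276; cost = 17.21%.
Bonds outstanding: weight = 211082.7384/446820.3784 = 0.4724; after-tax cost = 7.7% × (1 − 21%) = 6.0830%.
WACC = 0.5276 × 17.2100% + 0.4724 × 6.0830% = 11.9535%.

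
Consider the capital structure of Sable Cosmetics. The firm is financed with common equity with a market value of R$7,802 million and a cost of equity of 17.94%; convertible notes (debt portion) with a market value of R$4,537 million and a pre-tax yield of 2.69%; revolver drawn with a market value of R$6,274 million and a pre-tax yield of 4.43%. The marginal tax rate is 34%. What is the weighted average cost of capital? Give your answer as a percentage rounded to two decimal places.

8.94%

Total capital V = 7802 + 4537 + 6274 = 18613.
Equity: weight = 7802/18613 = 0.4192; cost = 17.94%.
Convertible notes (debt portion): weight = 4537/18613 = 0.2438; after-tax cost = 2.69% × (1 − 34%) = 1.7754%.
Revolver drawn: weight = 6274/18613 = 0.3371; after-tax cost = 4.43% × (1 − 34%) = 2.9238%.
WACC = 0.4192 × 17.9400% + 0.2438 × 1.7754% + 0.3371 × 2.9238% = 8.9382%.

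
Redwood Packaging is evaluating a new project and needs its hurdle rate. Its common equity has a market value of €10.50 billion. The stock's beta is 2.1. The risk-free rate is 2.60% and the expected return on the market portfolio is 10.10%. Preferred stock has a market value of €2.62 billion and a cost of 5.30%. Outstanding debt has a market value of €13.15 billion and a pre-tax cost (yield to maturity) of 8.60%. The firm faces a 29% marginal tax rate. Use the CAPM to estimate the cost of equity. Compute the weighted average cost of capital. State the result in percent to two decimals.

10.92%

Market risk premium = 10.1% − 2.6% = 7.5%.
Cost of equity via CAPM: Re = 2.6% + 2.1 × 7.5% = 18.3500%.
Total capital V = 10.5 + 2.62 + 13.15 = 26.27.
Equity: weight = 10.5/26.27 = 0.3997; cost = 18.35%.
Preferred: weight = 2.62/26.27 = 0.0997; cost = 5.3%.
Debt: weight = 13.15/26.27 = 0.5006; after-tax cost = 8.6% × (1 − 29%) = 6.1060%.
WACC = 0.3997 × 18.3500% + 0.0997 × 5.3000% + 0.5006 × 6.1060% = 10.9195%.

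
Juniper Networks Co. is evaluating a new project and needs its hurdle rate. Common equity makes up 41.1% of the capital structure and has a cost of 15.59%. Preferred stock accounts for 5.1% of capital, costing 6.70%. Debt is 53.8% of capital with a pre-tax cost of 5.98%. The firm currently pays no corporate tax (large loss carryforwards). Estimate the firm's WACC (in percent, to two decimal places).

After-tax cost of debt = 5.98% × (1 − 0%) = 5.9800%.
WACC = 0.411 × 15.5900% + 0.051 × 6.7000% + 0.538 × 5.9800% = 9.9664%.

9.97%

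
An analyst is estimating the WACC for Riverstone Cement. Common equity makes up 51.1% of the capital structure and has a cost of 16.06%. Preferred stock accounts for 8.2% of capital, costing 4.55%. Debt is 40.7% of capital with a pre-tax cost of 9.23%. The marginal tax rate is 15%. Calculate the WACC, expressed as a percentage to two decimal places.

After-tax cost of debt = 9.23% × (1 − 15%) = 7.8455%.
WACC = 0.511 × 16.0600% + 0.082 × 4.5500% + 0.407 × 7.8455% = 11.7729%.

11.77%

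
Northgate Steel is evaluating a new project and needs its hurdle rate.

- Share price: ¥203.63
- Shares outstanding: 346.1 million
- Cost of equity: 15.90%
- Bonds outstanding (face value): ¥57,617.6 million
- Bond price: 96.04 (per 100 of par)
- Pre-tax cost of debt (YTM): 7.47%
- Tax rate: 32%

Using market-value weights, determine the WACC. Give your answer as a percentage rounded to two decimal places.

Market value of equity E = 203.63 × 346.1m = 70476.343m. Market value of debt D = 57617.6m × 96.04/100 = 55335.94304m.
Total capital V = 70476.343 + 55335.94304 = 125812.28604.
Equity: weight = 70476.343/125812.28604 = 0.5602; cost = 15.9%.
Bonds outstanding: weight = 55335.94304/125812.28604 = 0.4398; after-tax cost = 7.47% × (1 − 32%) = 5.0796%.
WACC = 0.5602 × 15.9000% + 0.4398 × 5.0796% = 11.1409%.

11.14%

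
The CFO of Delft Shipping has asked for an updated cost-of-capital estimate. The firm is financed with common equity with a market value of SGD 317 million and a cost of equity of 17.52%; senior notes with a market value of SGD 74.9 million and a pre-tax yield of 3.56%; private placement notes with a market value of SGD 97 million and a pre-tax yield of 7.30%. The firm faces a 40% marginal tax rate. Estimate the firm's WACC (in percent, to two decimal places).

12.56%

Total capital V = 317 + 74.9 + 97 = 488.9.
Equity: weight = 317/488.9 = 0.6484; cost = 17.52%.
Senior notes: weight = 74.9/488.9 = 0.1532; after-tax cost = 3.56% × (1 − 40%) = 2.1360%.
Private placement notes: weight = 97/488.9 = 0.1984; after-tax cost = 7.3% × (1 − 40%) = 4.3800%.
WACC = 0.6484 × 17.5200% + 0.1532 × 2.1360% + 0.1984 × 4.3800% = 12.5561%.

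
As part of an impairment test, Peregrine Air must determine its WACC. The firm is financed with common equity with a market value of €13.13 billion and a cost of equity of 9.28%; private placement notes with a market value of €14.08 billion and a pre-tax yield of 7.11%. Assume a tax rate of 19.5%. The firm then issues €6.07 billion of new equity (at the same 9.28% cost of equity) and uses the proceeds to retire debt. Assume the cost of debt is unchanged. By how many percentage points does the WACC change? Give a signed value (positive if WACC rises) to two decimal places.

+0.79 pp

Current WACC:
Total capital V = 13.13 + 14.08 = 27.21.
Equity: weight = 13.13/27.21 = 0.4825; cost = 9.28%.
Private placement notes: weight = 14.08/27.21 = 0.5175; after-tax cost = 7.11% × (1 − 19.5%) = 5.7235%.
WACC = 0.4825 × 9.2800% + 0.5175 × 5.7235% = 7.4397%.
After the change:
Total capital V = 19.2 + 8.01 = 27.21.
Equity: weight = 19.2/27.21 = 0.7056; cost = 9.28%.
Private placement notes: weight = 8.01/27.21 = 0.2944; after-tax cost = 7.11% × (1 − 19.5%) = 5.7235%.
WACC = 0.7056 × 9.2800% + 0.2944 × 5.7235% = 8.2331%.
Change in WACC = 8.2331% − 7.4397% = 0.7934 pp.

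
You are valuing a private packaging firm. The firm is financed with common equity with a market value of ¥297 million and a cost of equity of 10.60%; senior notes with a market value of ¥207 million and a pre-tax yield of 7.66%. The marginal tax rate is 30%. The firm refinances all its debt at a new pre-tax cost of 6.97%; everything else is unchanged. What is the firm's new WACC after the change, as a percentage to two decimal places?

After the change:
Total capital V = 297 + 207 = 504.
Equity: weight = 297/504 = 0.5893; cost = 10.6%.
Senior notes: weight = 207/504 = 0.4107; after-tax cost = 6.97% × (1 − 30%) = 4.8790%.
WACC = 0.5893 × 10.6000% + 0.4107 × 4.8790% = 8.2503%.

8.25%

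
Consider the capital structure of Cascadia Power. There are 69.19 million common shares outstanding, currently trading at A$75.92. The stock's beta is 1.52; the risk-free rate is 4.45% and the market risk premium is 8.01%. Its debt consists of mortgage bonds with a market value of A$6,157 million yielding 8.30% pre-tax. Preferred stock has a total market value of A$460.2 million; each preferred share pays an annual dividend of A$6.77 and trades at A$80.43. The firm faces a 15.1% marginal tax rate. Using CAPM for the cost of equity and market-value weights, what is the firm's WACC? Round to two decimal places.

11.34%

Cost of equity via CAPM: Re = 4.45% + 1.52 × 8.01% = 16.6252%.
Cost of preferred: Rp = 6.77 / 80.43 = 8.4173%.
Market value of equity E = 75.92 × 69.19m = 5252.9048m.
Total capital V = 5252.9048 + 460.2 + 6157 = 11870.1048.
Equity: weight = 5252.9048/11870.1048 = 0.4425; cost = 16.6252%.
Preferred: weight = 460.2/11870.1048 = 0.0388; cost = 8.4173%.
Mortgage bonds: weight = 6157/11870.1048 = 0.5187; after-tax cost = 8.3% × (1 − 15.1%) = 7.0467%.
WACC = 0.4425 × 16.6252% + 0.0388 × 8.4173% + 0.5187 × 7.0467% = 11.3386%.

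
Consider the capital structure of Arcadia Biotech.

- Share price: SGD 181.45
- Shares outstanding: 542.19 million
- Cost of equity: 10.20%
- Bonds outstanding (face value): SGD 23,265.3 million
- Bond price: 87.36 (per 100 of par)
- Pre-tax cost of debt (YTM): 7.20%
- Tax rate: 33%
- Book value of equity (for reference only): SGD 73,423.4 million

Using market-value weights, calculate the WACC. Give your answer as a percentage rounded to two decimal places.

Market value of equity E = 181.45 × 542.19m = 98380.3755m. Market value of debt D = 23265.3m × 87.36/100 = 20324.56608m.
Total capital V = 98380.3755 + 20324.56608 = 118704.94158.
Equity: weight = 98380.3755/118704.94158 = 0.8288; cost = 10.2%.
Bonds outstanding: weight = 20324.56608/118704.94158 = 0.1712; after-tax cost = 7.2% × (1 − 33%) = 4.8240%.
WACC = 0.8288 × 10.2000% + 0.1712 × 4.8240% = 9.2795%.

9.28%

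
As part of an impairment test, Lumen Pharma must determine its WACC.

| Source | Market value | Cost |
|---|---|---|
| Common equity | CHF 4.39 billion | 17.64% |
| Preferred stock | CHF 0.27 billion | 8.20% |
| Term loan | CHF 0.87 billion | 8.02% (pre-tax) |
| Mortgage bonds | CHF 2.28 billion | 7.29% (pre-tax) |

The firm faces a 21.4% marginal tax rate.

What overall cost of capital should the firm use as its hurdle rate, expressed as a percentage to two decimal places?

Total capital V = 4.39 + 0.27 + 0.87 + 2.28 = 7.81.
Equity: weight = 4.39/7.81 = 0.5621; cost = 17.64%.
Preferred: weight = 0.27/7.81 = 0.0346; cost = 8.2%.
Term loan: weight = 0.87/7.81 = 0.1114; after-tax cost = 8.02% × (1 − 21.4%) = 6.3037%.
Mortgage bonds: weight = 2.28/7.81 = 0.2919; after-tax cost = 7.29% × (1 − 21.4%) = 5.7299%.
WACC = 0.5621 × 17.6400% + 0.0346 × 8.2000% + 0.1114 × 6.3037% + 0.2919 × 5.7299% = 12.5739%.

12.57%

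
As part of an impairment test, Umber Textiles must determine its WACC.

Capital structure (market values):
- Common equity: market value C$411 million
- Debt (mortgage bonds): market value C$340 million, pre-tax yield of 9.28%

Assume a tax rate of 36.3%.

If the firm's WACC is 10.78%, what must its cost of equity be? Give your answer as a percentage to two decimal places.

14.81%

Total capital V = 411 + 340 = 751.
Equity weight = 411/751 = 0.5473.
Mortgage bonds weight = 340/751 = 0.4527.
Debt contribution = 0.4527 × 9.28% × (1 − 36.3%) = 2.6762%.
Required equity contribution = 10.78% − 2.6762% = 8.1038%.
Re = 8.1038% / 0.5473 = 14.8076%.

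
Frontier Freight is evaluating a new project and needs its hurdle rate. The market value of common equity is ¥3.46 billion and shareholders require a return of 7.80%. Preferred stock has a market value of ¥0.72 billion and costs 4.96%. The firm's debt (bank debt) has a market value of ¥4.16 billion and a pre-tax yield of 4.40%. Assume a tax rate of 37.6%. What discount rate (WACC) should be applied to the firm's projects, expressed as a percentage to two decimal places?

Total capital V = 3.46 + 0.72 + 4.16 = 8.34.
Equity: weight = 3.46/8.34 = 0.4149; cost = 7.8%.
Preferred: weight = 0.72/8.34 = 0.0863; cost = 4.96%.
Bank debt: weight = 4.16/8.34 = 0.4988; after-tax cost = 4.4% × (1 − 37.6%) = 2.7456%.
WACC = 0.4149 × 7.8000% + 0.0863 × 4.9600% + 0.4988 × 2.7456% = 5.0337%.

5.03%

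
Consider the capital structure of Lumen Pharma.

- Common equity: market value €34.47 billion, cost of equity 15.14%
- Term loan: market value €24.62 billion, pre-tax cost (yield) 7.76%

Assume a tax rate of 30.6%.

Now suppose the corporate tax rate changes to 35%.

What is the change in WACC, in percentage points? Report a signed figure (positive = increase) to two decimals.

-0.14 pp

Current WACC:
Total capital V = 34.47 + 24.62 = 59.09.
Equity: weight = 34.47/59.09 = 0.5833; cost = 15.14%.
Term loan: weight = 24.62/59.09 = 0.4167; after-tax cost = 7.76% × (1 − 30.6%) = 5.3854%.
WACC = 0.5833 × 15.1400% + 0.4167 × 5.3854% = 11.0757%.
After the change:
Total capital V = 34.47 + 24.62 = 59.09.
Equity: weight = 34.47/59.09 = 0.5833; cost = 15.14%.
Term loan: weight = 24.62/59.09 = 0.4167; after-tax cost = 7.76% × (1 − 35%) = 5.0440%.
WACC = 0.5833 × 15.1400% + 0.4167 × 5.0440% = 10.9335%.
Change in WACC = 10.9335% − 11.0757% = -0.1423 pp.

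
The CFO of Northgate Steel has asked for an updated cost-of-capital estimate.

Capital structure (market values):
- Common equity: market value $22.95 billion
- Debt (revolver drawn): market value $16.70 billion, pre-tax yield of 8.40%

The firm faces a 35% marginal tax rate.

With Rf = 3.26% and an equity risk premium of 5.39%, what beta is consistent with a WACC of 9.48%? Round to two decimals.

1.70

Total capital V = 22.95 + 16.7 = 39.65.
Equity weight = 22.95/39.65 = 0.5788.
Revolver drawn weight = 16.7/39.65 = 0.4212.
Debt contribution = 0.4212 × 8.4% × (1 − 35%) = 2.2997%.
Required equity contribution = 9.48% − 2.2997% = 7.1803%  ⇒  Re = 12.4052%.
CAPM: 12.4052% = 3.26% + β × 5.39%  ⇒  β = 1.6967.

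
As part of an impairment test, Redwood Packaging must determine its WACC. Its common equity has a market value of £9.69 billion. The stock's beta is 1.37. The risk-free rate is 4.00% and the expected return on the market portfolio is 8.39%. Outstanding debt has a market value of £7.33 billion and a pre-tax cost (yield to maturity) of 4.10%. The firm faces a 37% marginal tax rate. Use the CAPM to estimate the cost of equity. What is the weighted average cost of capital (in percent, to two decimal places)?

Market risk premium = 8.39% − 4.0% = 4.39%.
Cost of equity via CAPM: Re = 4.0% + 1.37 × 4.39% = 10.0143%.
Total capital V = 9.69 + 7.33 = 17.02.
Equity: weight = 9.69/17.02 = 0.5693; cost = 10.0143%.
Debt: weight = 7.33/17.02 = 0.4307; after-tax cost = 4.1% × (1 − 37%) = 2.5830%.
WACC = 0.5693 × 10.0143% + 0.4307 × 2.5830% = 6.8139%.

6.81%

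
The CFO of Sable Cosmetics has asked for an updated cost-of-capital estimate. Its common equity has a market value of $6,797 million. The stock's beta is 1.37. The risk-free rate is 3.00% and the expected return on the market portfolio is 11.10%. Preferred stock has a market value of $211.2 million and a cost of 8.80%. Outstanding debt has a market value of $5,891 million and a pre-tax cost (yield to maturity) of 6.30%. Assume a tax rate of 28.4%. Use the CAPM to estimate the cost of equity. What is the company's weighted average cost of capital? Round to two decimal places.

Market risk premium = 11.1% − 3.0% = 8.1%.
Cost of equity via CAPM: Re = 3.0% + 1.37 × 8.1% = 14.0970%.
Total capital V = 6797 + 211.2 + 5891 = 12899.2.
Equity: weight = 6797/12899.2 = 0.5269; cost = 14.097%.
Preferred: weight = 211.2/12899.2 = 0.0164; cost = 8.8%.
Debt: weight = 5891/12899.2 = 0.4567; after-tax cost = 6.3% × (1 − 28.4%) = 4.5108%.
WACC = 0.5269 × 14.0970% + 0.0164 × 8.8000% + 0.4567 × 4.5108% = 9.6323%.

9.63%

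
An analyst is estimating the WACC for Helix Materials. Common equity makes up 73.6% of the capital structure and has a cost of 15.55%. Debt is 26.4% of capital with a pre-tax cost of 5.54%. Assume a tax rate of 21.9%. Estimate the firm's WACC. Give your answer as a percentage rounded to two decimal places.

After-tax cost of debt = 5.54% × (1 − 21.9%) = 4.3267%.
WACC = 0.736 × 15.5500% + 0.264 × 4.3267% = 12.5871%.

12.59%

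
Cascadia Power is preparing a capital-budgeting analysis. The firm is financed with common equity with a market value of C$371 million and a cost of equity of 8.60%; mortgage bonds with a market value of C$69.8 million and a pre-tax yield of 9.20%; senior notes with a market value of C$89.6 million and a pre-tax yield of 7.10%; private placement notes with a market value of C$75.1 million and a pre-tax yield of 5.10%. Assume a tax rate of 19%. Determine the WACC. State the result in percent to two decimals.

7.49%

Total capital V = 371 + 69.8 + 89.6 + 75.1 = 605.5.
Equity: weight = 371/605.5 = 0.6127; cost = 8.6%.
Mortgage bonds: weight = 69.8/605.5 = 0.1153; after-tax cost = 9.2% × (1 − 19%) = 7.4520%.
Senior notes: weight = 89.6/605.5 = 0.1480; after-tax cost = 7.1% × (1 − 19%) = 5.7510%.
Private placement notes: weight = 75.1/605.5 = 0.1240; after-tax cost = 5.1% × (1 − 19%) = 4.1310%.
WACC = 0.6127 × 8.6000% + 0.1153 × 7.4520% + 0.1480 × 5.7510% + 0.1240 × 4.1310% = 7.4918%.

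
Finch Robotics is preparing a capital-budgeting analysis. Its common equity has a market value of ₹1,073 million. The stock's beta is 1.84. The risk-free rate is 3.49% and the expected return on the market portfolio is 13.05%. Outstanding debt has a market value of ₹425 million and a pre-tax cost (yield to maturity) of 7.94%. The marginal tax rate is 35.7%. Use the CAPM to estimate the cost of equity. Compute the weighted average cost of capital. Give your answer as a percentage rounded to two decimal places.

16.55%

Market risk premium = 13.05% − 3.49% = 9.56%.
Cost of equity via CAPM: Re = 3.49% + 1.84 × 9.56% = 21.0804%.
Total capital V = 1073 + 425 = 1498.
Equity: weight = 1073/1498 = 0.7163; cost = 21.0804%.
Debt: weight = 425/1498 = 0.2837; after-tax cost = 7.94% × (1 − 35.7%) = 5.1054%.
WACC = 0.7163 × 21.0804% + 0.2837 × 5.1054% = 16.5481%.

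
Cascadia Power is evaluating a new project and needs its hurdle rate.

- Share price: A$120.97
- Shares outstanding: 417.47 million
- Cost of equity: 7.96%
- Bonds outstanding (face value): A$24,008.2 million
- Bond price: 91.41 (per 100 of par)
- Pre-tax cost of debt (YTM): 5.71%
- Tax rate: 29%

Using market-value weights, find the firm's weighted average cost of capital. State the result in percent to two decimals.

Market value of equity E = 120.97 × 417.47m = 50501.3459m. Market value of debt D = 24008.2m × 91.41/100 = 21945.89562m.
Total capital V = 50501.3459 + 21945.89562 = 72447.24152.
Equity: weight = 50501.3459/72447.24152 = 0.6971; cost = 7.96%.
Bonds outstanding: weight = 21945.89562/72447.24152 = 0.3029; after-tax cost = 5.71% × (1 − 29%) = 4.0541%.
WACC = 0.6971 × 7.9600% + 0.3029 × 4.0541% = 6.7768%.

6.78%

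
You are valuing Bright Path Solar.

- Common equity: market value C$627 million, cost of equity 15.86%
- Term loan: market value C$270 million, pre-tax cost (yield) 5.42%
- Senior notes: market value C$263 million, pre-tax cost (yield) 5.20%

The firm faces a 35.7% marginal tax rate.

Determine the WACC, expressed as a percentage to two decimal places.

Total capital V = 627 + 270 + 263 = 1160.
Equity: weight = 627/1160 = 0.5405; cost = 15.86%.
Term loan: weight = 270/1160 = 0.2328; after-tax cost = 5.42% × (1 − 35.7%) = 3.4851%.
Senior notes: weight = 263/1160 = 0.2267; after-tax cost = 5.2% × (1 − 35.7%) = 3.3436%.
WACC = 0.5405 × 15.8600% + 0.2328 × 3.4851% + 0.2267 × 3.3436% = 10.1419%.

10.14%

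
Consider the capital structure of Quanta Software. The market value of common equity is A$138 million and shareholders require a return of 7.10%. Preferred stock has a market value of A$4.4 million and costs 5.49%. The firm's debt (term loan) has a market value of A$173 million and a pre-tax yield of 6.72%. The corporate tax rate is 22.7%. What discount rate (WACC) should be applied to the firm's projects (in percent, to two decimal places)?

6.03%

Total capital V = 138 + 4.4 + 173 = 315.4.
Equity: weight = 138/315.4 = 0.4375; cost = 7.1%.
Preferred: weight = 4.4/315.4 = 0.0140; cost = 5.49%.
Term loan: weight = 173/315.4 = 0.5485; after-tax cost = 6.72% × (1 − 22.7%) = 5.1946%.
WACC = 0.4375 × 7.1000% + 0.0140 × 5.4900% + 0.5485 × 5.1946% = 6.0324%.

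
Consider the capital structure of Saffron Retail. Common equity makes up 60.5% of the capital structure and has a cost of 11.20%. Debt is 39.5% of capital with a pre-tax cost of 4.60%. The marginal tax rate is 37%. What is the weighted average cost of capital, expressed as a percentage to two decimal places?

7.92%

After-tax cost of debt = 4.6% × (1 − 37%) = 2.8980%.
WACC = 0.605 × 11.2000% + 0.395 × 2.8980% = 7.9207%.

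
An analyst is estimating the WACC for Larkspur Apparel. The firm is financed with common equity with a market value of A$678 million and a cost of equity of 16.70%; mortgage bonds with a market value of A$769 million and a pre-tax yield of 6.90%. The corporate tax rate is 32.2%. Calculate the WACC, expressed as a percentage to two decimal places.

Total capital V = 678 + 769 = 1447.
Equity: weight = 678/1447 = 0.4686; cost = 16.7%.
Mortgage bonds: weight = 769/1447 = 0.5314; after-tax cost = 6.9% × (1 − 32.2%) = 4.6782%.
WACC = 0.4686 × 16.7000% + 0.5314 × 4.6782% = 10.3111%.

10.31%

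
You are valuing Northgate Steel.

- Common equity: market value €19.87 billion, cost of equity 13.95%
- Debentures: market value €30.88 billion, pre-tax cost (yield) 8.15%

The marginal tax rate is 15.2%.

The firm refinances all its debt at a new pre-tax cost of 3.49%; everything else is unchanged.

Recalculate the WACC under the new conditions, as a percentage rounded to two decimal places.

7.26%

After the change:
Total capital V = 19.87 + 30.88 = 50.75.
Equity: weight = 19.87/50.75 = 0.3915; cost = 13.95%.
Debentures: weight = 30.88/50.75 = 0.6085; after-tax cost = 3.49% × (1 − 15.2%) = 2.9595%.
WACC = 0.3915 × 13.9500% + 0.6085 × 2.9595% = 7.2626%.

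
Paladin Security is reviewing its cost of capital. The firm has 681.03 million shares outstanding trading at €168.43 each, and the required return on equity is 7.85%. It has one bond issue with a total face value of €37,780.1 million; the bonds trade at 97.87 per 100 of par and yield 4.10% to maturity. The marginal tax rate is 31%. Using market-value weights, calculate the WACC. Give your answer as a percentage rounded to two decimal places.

Market value of equity E = 168.43 × 681.03m = 114705.8829m. Market value of debt D = 37780.1m × 97.87/100 = 36975.38387m.
Total capital V = 114705.8829 + 36975.38387 = 151681.26677.
Equity: weight = 114705.8829/151681.26677 = 0.7562; cost = 7.85%.
Bonds outstanding: weight = 36975.38387/151681.26677 = 0.2438; after-tax cost = 4.1% × (1 − 31%) = 2.8290%.
WACC = 0.7562 × 7.8500% + 0.2438 × 2.8290% = 6.6260%.

6.63%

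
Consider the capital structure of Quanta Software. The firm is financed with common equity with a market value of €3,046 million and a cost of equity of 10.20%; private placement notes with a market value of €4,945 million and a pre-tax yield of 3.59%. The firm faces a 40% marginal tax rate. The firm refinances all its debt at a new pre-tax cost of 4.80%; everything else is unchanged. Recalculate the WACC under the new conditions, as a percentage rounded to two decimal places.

After the change:
Total capital V = 3046 + 4945 = 7991.
Equity: weight = 3046/7991 = 0.3812; cost = 10.2%.
Private placement notes: weight = 4945/7991 = 0.6188; after-tax cost = 4.8% × (1 − 40%) = 2.8800%.
WACC = 0.3812 × 10.2000% + 0.6188 × 2.8800% = 5.6702%.

5.67%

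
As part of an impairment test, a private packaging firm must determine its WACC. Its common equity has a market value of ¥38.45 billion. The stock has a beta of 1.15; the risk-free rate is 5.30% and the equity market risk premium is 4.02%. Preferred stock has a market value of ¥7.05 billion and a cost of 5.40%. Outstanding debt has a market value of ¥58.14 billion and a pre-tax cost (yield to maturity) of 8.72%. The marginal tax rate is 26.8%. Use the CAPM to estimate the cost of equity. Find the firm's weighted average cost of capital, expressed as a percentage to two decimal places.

7.63%

Cost of equity via CAPM: Re = 5.3% + 1.15 × 4.02% = 9.9230%.
Total capital V = 38.45 + 7.05 + 58.14 = 103.64.
Equity: weight = 38.45/103.64 = 0.3710; cost = 9.923%.
Preferred: weight = 7.05/103.64 = 0.0680; cost = 5.4%.
Debt: weight = 58.14/103.64 = 0.5610; after-tax cost = 8.72% × (1 − 26.8%) = 6.3830%.
WACC = 0.3710 × 9.9230% + 0.0680 × 5.4000% + 0.5610 × 6.3830% = 7.6295%.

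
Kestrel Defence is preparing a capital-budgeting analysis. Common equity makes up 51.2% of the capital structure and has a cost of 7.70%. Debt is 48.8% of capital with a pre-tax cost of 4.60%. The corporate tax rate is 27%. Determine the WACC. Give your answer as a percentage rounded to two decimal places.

5.58%

After-tax cost of debt = 4.6% × (1 − 27%) = 3.3580%.
WACC = 0.512 × 7.7000% + 0.488 × 3.3580% = 5.5811%.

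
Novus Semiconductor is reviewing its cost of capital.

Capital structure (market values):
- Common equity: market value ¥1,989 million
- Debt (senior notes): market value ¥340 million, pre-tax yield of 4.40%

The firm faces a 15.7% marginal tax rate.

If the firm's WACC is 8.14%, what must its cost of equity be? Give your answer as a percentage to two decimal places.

Total capital V = 1989 + 340 = 2329.
Equity weight = 1989/2329 = 0.8540.
Senior notes weight = 340/2329 = 0.1460.
Debt contribution = 0.1460 × 4.4% × (1 − 15.7%) = 0.5415%.
Required equity contribution = 8.14% − 0.5415% = 7.5985%.
Re = 7.5985% / 0.8540 = 8.8974%.

8.90%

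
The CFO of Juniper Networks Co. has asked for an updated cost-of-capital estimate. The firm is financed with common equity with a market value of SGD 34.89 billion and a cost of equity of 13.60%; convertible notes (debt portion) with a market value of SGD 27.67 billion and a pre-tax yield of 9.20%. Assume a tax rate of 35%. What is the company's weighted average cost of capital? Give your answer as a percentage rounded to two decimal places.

10.23%

Total capital V = 34.89 + 27.67 = 62.56.
Equity: weight = 34.89/62.56 = 0.5577; cost = 13.6%.
Convertible notes (debt portion): weight = 27.67/62.56 = 0.4423; after-tax cost = 9.2% × (1 − 35%) = 5.9800%.
WACC = 0.5577 × 13.6000% + 0.4423 × 5.9800% = 10.2297%.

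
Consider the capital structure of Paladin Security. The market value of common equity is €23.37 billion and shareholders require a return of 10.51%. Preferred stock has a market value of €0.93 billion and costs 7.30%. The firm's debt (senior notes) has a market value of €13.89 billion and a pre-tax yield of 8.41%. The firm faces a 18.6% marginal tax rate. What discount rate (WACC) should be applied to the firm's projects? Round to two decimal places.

Total capital V = 23.37 + 0.93 + 13.89 = 38.19.
Equity: weight = 23.37/38.19 = 0.6119; cost = 10.51%.
Preferred: weight = 0.93/38.19 = 0.0244; cost = 7.3%.
Senior notes: weight = 13.89/38.19 = 0.3637; after-tax cost = 8.41% × (1 − 18.6%) = 6.8457%.
WACC = 0.6119 × 10.5100% + 0.0244 × 7.3000% + 0.3637 × 6.8457% = 9.0991%.

9.10%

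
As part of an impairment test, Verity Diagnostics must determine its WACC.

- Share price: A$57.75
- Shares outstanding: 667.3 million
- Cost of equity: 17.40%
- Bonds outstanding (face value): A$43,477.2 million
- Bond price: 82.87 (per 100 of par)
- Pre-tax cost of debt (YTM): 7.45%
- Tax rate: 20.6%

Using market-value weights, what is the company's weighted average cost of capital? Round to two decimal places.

11.85%

Market value of equity E = 57.75 × 667.3m = 38536.575m. Market value of debt D = 43477.2m × 82.87/100 = 36029.55564m.
Total capital V = 38536.575 + 36029.55564 = 74566.13064.
Equity: weight = 38536.575/74566.13064 = 0.5168; cost = 17.4%.
Bonds outstanding: weight = 36029.55564/74566.13064 = 0.4832; after-tax cost = 7.45% × (1 − 20.6%) = 5.9153%.
WACC = 0.5168 × 17.4000% + 0.4832 × 5.9153% = 11.8507%.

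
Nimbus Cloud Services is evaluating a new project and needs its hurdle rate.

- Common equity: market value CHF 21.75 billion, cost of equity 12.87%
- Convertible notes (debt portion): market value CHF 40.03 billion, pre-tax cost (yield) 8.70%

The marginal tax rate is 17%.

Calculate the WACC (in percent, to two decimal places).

9.21%

Total capital V = 21.75 + 40.03 = 61.78.
Equity: weight = 21.75/61.78 = 0.3521; cost = 12.87%.
Convertible notes (debt portion): weight = 40.03/61.78 = 0.6479; after-tax cost = 8.7% × (1 − 17%) = 7.2210%.
WACC = 0.3521 × 12.8700% + 0.6479 × 7.2210% = 9.2098%.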